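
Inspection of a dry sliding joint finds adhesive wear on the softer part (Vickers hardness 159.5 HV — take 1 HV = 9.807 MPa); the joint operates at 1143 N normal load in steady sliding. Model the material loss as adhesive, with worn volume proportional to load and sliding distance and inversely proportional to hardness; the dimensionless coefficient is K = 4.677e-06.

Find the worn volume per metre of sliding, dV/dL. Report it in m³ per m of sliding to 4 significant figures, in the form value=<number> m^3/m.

value=3.418e-12 m^3/m

Shown intermediates are rounded, and every step runs at exact precision — rounded just once, at 4 significant digits.
Convert: Hardness H = 159.5 HV × 9.807 MPa/HV = 1564 MPa = 1.564e+09 Pa.
In SI base units: W = 1143 N, H = 1.564e+09 Pa, K = 4.677e-06.
Rate of wear dV/dL = K·W/H — distance-free: 4.677e-06 · 1143 / 1.564e+09 = 3.418e-12 m³/m.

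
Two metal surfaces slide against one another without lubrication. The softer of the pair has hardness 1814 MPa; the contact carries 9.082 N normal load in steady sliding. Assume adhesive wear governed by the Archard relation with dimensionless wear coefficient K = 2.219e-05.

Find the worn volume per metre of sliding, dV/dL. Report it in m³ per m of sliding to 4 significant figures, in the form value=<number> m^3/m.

The computation runs at full precision; intermediate values are displayed rounded, and rounded once at the end to four significant figures.
Hardness H = 1814 MPa = 1.814e+09 Pa.
Working in SI base units: W = 9.082 N, H = 1.814e+09 Pa, K = 2.219e-05.
Sliding wear rate dV/dL = K·W/H, per unit distance: 2.219e-05 · 9.082 / 1.814e+09 = 1.111e-13 m³/m.

value=1.111e-13 m^3/m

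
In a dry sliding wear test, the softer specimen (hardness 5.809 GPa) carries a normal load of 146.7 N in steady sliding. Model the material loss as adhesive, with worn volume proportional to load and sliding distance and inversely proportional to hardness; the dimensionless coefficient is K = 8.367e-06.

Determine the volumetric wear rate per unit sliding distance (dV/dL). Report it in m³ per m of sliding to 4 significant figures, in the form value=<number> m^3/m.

Intermediate values appear rounded; every step runs at full precision; a lone final rounding: 4 significant figures.
Convert: Hardness H = 5.809 GPa = 5.809e+09 Pa.
Restated in SI base units: W = 146.7 N, H = 5.809e+09 Pa, K = 8.367e-06.
Wear rate dV/dL = K·W/H (no L dependence): 8.367e-06 · 146.7 / 5.809e+09 = 2.113e-13 m³/m.

value=2.113e-13 m^3/m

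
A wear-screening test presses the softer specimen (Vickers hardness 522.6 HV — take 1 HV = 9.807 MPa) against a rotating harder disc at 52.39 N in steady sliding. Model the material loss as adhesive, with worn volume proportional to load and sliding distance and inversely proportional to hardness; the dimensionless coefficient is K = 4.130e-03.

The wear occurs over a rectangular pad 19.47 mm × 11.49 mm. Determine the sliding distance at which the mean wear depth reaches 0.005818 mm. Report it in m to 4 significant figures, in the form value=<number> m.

value=30.83 m

Every step holds full float precision. Printed values are rounded, and rounded once at the end, at 4 significant digits.
Convert: Hardness H = 522.6 HV × 9.807 MPa/HV = 5125 MPa = 5.125e+09 Pa.
Convert: Pad sides 19.47 mm × 11.49 mm = 0.01947 m × 0.01149 m. Contact area A = 0.01947 m × 0.01149 m = 2.237e-04 m².
Convert: Depth limit h_lim = 0.005818 mm = 5.818e-06 m.
Restated in SI base units: W = 52.39 N, H = 5.125e+09 Pa, K = 4.130e-03.
Permissible volume V_lim = h_lim·A = 5.818e-06 · 2.237e-04 = 1.302e-09 m³.
Life L = V_lim·H/(K·W) = 1.302e-09 · 5.125e+09 / (4.130e-03 · 52.39) = 30.83 m.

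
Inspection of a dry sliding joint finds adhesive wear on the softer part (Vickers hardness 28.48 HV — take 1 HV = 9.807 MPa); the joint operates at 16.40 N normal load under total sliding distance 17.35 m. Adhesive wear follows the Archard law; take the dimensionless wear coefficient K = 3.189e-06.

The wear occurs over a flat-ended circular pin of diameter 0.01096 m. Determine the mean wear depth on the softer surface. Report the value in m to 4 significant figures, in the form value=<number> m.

value=3.444e-08 m

The intermediates are displayed rounded; every step maintains full float precision. Rounded just once: 4 significant figures.
Convert: Hardness H = 28.48 HV × 9.807 MPa/HV = 279.3 MPa = 2.793e+08 Pa.
Convert: Contact area A = π·d²/4 = π·(0.01096 m)²/4 = 9.434e-05 m².
Collected in SI base units: W = 16.40 N, H = 2.793e+08 Pa, K = 3.189e-06.
Archard volume V = K·W·L/H = 3.189e-06 · 16.40 · 17.35 / 2.793e+08 = 3.249e-12 m³.
Mean depth h = V/A = 3.249e-12 / 9.434e-05 = 3.444e-08 m.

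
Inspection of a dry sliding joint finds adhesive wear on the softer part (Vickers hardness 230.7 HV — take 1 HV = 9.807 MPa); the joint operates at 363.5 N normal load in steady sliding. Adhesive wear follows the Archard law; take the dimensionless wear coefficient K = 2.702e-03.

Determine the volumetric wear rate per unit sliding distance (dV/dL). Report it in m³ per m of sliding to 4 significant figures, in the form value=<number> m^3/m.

value=4.341e-10 m^3/m

Every step runs at full precision, and quoted intermediates are rounded — a lone final rounding: four significant figures.
Hardness H = 230.7 HV × 9.807 MPa/HV = 2262 MPa = 2.262e+09 Pa.
SI base units throughout: W = 363.5 N, H = 2.262e+09 Pa, K = 2.702e-03.
The wear rate dV/dL = K·W/H (no L dependence): 2.702e-03 · 363.5 / 2.262e+09 = 4.341e-10 m³/m.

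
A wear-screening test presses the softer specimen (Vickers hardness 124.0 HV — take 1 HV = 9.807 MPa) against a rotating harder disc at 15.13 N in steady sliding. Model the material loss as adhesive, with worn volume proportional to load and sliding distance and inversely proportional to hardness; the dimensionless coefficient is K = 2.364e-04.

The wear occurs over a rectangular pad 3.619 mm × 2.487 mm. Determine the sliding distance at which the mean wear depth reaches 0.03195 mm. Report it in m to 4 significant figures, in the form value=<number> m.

value=97.77 m

Intermediates are printed rounded — all arithmetic maintains full float precision, and one final rounding: four significant figures.
Convert: Hardness H = 124.0 HV × 9.807 MPa/HV = 1216 MPa = 1.216e+09 Pa.
Convert: Pad sides 3.619 mm × 2.487 mm = 0.003619 m × 0.002487 m. Contact area A = 0.003619 m × 0.002487 m = 9.000e-06 m².
Convert: Depth limit h_lim = 0.03195 mm = 3.195e-05 m.
As SI base values: W = 15.13 N, H = 1.216e+09 Pa, K = 2.364e-04.
Permissible volume V_lim = h_lim·A = 3.195e-05 · 9.000e-06 = 2.876e-10 m³.
Life L = V_lim·H/(K·W) = 2.876e-10 · 1.216e+09 / (2.364e-04 · 15.13) = 97.77 m.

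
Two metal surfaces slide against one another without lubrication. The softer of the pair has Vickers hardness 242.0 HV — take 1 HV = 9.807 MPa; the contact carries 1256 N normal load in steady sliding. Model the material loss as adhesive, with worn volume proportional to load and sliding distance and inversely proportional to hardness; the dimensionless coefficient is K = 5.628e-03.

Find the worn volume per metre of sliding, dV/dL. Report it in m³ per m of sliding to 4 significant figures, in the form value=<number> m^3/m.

value=2.978e-09 m^3/m

All working math maintains exact precision, and displayed values are rounded. Rounded once at the end to 4 significant figures.
Hardness H = 242.0 HV × 9.807 MPa/HV = 2373 MPa = 2.373e+09 Pa.
As SI base values: W = 1256 N, H = 2.373e+09 Pa, K = 5.628e-03.
Rate of wear dV/dL = K·W/H (independent of L): 5.628e-03 · 1256 / 2.373e+09 = 2.978e-09 m³/m.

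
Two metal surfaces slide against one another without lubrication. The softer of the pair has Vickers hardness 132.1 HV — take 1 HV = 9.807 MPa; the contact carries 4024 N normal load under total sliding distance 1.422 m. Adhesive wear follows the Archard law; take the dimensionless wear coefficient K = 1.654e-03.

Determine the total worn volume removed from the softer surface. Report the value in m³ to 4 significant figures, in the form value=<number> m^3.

value=7.306e-09 m^3

Intermediate values are printed rounded, and all working math runs at full float precision; a lone final rounding, at 4 significant figures.
Hardness H = 132.1 HV × 9.807 MPa/HV = 1296 MPa = 1.296e+09 Pa.
SI base units throughout: W = 4024 N, H = 1.296e+09 Pa, K = 1.654e-03.
Volume removed: V = K·W·L/H = 1.654e-03 · 4024 · 1.422 / 1.296e+09 = 7.306e-09 m³.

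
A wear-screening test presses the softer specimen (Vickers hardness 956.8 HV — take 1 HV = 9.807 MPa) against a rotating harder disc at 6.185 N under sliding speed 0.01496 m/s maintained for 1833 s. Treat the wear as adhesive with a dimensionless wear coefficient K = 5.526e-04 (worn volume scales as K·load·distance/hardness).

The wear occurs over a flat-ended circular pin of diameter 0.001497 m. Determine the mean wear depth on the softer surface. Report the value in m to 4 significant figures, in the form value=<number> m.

value=5.675e-06 m

Intermediate values are shown rounded. Every step carries full float precision — a lone final rounding: four significant figures.
Total distance L = v·t = 0.01496 m/s × 1833 s = 27.42 m.
Hardness H = 956.8 HV × 9.807 MPa/HV = 9383 MPa = 9.383e+09 Pa.
Contact area A = π·d²/4 = π·(0.001497 m)²/4 = 1.760e-06 m².
In SI base units: W = 6.185 N, H = 9.383e+09 Pa, K = 5.526e-04.
By Archard's law, V = K·W·L/H = 5.526e-04 · 6.185 · 27.42 / 9.383e+09 = 9.988e-12 m³.
Mean depth h = V/A = 9.988e-12 / 1.760e-06 = 5.675e-06 m.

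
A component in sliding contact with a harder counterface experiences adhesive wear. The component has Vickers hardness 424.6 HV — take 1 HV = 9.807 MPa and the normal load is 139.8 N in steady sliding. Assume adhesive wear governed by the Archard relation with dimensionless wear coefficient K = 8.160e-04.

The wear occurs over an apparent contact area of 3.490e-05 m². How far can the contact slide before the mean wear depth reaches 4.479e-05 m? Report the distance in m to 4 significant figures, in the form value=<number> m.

value=57.06 m

Intermediates are printed rounded; every step carries exact precision — a lone final rounding, at 4 significant figures.
Convert: Hardness H = 424.6 HV × 9.807 MPa/HV = 4164 MPa = 4.164e+09 Pa.
Working in SI base units: W = 139.8 N, H = 4.164e+09 Pa, K = 8.160e-04.
Permissible volume V_lim = h_lim·A = 4.479e-05 · 3.490e-05 = 1.563e-09 m³.
Thus life L = V_lim·H/(K·W) = 1.563e-09 · 4.164e+09 / (8.160e-04 · 139.8) = 57.06 m.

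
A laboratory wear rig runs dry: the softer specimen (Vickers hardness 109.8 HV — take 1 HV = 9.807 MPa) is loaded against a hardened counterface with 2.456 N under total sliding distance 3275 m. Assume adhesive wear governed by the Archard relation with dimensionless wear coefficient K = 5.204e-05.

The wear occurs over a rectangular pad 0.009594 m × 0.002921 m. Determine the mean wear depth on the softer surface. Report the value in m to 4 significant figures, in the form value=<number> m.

Quoted intermediates are rounded, and the computation keeps full precision — a lone final rounding, at four significant figures.
Hardness H = 109.8 HV × 9.807 MPa/HV = 1077 MPa = 1.077e+09 Pa.
Contact area A = 0.009594 m × 0.002921 m = 2.802e-05 m².
As SI base values: W = 2.456 N, H = 1.077e+09 Pa, K = 5.204e-05.
Volume removed: V = K·W·L/H = 5.204e-05 · 2.456 · 3275 / 1.077e+09 = 3.887e-10 m³.
Wear depth h = V/A = 3.887e-10 / 2.802e-05 = 1.387e-05 m.

value=1.387e-05 m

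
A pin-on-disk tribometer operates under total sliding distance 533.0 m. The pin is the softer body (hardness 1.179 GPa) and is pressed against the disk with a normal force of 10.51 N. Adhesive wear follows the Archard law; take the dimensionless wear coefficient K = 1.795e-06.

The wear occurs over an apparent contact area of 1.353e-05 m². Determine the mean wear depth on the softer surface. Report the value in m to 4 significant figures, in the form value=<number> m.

value=6.304e-07 m

The computation holds exact precision, and shown intermediates are rounded, and a single final rounding to 4 significant figures.
Convert: Hardness H = 1.179 GPa = 1.179e+09 Pa.
Restated in SI base units: W = 10.51 N, H = 1.179e+09 Pa, K = 1.795e-06.
Volume removed: V = K·W·L/H = 1.795e-06 · 10.51 · 533.0 / 1.179e+09 = 8.529e-12 m³.
Average depth h = V/A = 8.529e-12 / 1.353e-05 = 6.304e-07 m.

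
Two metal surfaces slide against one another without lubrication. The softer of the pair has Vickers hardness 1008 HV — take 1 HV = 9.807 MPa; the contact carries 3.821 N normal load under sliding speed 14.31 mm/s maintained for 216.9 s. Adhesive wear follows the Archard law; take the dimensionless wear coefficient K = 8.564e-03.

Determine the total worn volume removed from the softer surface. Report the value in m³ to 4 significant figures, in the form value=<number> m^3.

The intermediates are printed rounded — each operation holds full float precision, and a single final rounding to 4 significant figures.
Sliding speed v = 14.31 mm/s = 0.01431 m/s. Distance L = v·t = 0.01431 m/s × 216.9 s = 3.104 m.
Hardness H = 1008 HV × 9.807 MPa/HV = 9885 MPa = 9.885e+09 Pa.
Collected in SI base units: W = 3.821 N, H = 9.885e+09 Pa, K = 8.564e-03.
Apply Archard: V = K·W·L/H = 8.564e-03 · 3.821 · 3.104 / 9.885e+09 = 1.027e-11 m³.

value=1.027e-11 m^3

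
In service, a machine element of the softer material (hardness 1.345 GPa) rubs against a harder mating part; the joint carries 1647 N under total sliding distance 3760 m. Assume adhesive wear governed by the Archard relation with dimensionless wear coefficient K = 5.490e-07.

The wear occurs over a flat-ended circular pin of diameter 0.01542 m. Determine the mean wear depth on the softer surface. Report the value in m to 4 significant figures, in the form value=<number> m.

value=1.354e-05 m

Printed values are rounded; the computation holds full precision. Rounded once at the end to four significant figures.
Hardness H = 1.345 GPa = 1.345e+09 Pa.
Contact area A = π·d²/4 = π·(0.01542 m)²/4 = 1.867e-04 m².
Restated in SI base units: W = 1647 N, H = 1.345e+09 Pa, K = 5.490e-07.
Worn volume V = K·W·L/H = 5.490e-07 · 1647 · 3760 / 1.345e+09 = 2.528e-09 m³.
Wear depth h = V/A = 2.528e-09 / 1.867e-04 = 1.354e-05 m.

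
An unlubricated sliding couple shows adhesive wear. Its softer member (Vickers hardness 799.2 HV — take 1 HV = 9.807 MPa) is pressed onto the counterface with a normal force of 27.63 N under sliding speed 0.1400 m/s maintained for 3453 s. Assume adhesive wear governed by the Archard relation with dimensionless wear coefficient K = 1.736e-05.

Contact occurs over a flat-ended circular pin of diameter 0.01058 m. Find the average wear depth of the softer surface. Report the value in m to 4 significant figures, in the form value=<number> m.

value=3.365e-07 m

Each operation keeps exact precision; intermediates are printed rounded; rounded once at the end, at 4 significant figures.
Convert: The distance L = v·t = 0.1400 m/s × 3453 s = 483.4 m.
Convert: Hardness H = 799.2 HV × 9.807 MPa/HV = 7838 MPa = 7.838e+09 Pa.
Convert: Contact area A = π·d²/4 = π·(0.01058 m)²/4 = 8.791e-05 m².
In SI base units: W = 27.63 N, H = 7.838e+09 Pa, K = 1.736e-05.
Archard relation: V = K·W·L/H = 1.736e-05 · 27.63 · 483.4 / 7.838e+09 = 2.958e-11 m³.
Depth of wear h = V/A = 2.958e-11 / 8.791e-05 = 3.365e-07 m.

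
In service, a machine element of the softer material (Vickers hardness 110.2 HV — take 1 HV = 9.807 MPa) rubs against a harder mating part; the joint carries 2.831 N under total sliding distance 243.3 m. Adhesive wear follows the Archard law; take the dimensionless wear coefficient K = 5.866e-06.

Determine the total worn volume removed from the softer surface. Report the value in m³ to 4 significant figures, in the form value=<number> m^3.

All arithmetic holds exact precision; intermediate values are shown rounded — one last rounding, at 4 significant digits.
Convert: Hardness H = 110.2 HV × 9.807 MPa/HV = 1081 MPa = 1.081e+09 Pa.
SI base units throughout: W = 2.831 N, H = 1.081e+09 Pa, K = 5.866e-06.
Wear volume V = K·W·L/H = 5.866e-06 · 2.831 · 243.3 / 1.081e+09 = 3.739e-12 m³.

value=3.739e-12 m^3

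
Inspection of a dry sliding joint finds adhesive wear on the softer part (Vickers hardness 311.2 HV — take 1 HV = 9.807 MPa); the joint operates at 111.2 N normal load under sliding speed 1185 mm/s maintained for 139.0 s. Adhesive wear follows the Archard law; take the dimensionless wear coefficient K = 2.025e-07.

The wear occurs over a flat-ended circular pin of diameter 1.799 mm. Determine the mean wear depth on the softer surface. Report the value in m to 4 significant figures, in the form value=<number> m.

value=4.781e-07 m

The intermediates are printed rounded — the algebra maintains full float precision, and a single final rounding, at 4 significant figures.
Sliding speed v = 1185 mm/s = 1.185 m/s. The distance L = v·t = 1.185 m/s × 139.0 s = 164.7 m.
Hardness H = 311.2 HV × 9.807 MPa/HV = 3052 MPa = 3.052e+09 Pa.
Pin diameter d = 1.799 mm = 0.001799 m. Contact area A = π·d²/4 = π·(0.001799 m)²/4 = 2.542e-06 m².
In SI base units: W = 111.2 N, H = 3.052e+09 Pa, K = 2.025e-07.
By Archard's law, V = K·W·L/H = 2.025e-07 · 111.2 · 164.7 / 3.052e+09 = 1.215e-12 m³.
Wear depth h = V/A = 1.215e-12 / 2.542e-06 = 4.781e-07 m.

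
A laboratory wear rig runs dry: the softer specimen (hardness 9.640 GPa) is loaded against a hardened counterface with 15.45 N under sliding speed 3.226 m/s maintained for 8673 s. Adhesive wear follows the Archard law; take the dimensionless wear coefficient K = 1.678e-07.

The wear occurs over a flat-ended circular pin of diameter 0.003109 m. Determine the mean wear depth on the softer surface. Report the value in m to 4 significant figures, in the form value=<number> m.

value=9.912e-07 m

Intermediate values are displayed rounded. The computation maintains full float precision — a lone final rounding, at 4 significant figures.
Convert: Total distance L = v·t = 3.226 m/s × 8673 s = 2.798e+04 m.
Convert: Hardness H = 9.640 GPa = 9.640e+09 Pa.
Convert: Contact area A = π·d²/4 = π·(0.003109 m)²/4 = 7.592e-06 m².
In SI base units: W = 15.45 N, H = 9.640e+09 Pa, K = 1.678e-07.
Worn volume V = K·W·L/H = 1.678e-07 · 15.45 · 2.798e+04 / 9.640e+09 = 7.524e-12 m³.
Mean wear depth h = V/A = 7.524e-12 / 7.592e-06 = 9.912e-07 m.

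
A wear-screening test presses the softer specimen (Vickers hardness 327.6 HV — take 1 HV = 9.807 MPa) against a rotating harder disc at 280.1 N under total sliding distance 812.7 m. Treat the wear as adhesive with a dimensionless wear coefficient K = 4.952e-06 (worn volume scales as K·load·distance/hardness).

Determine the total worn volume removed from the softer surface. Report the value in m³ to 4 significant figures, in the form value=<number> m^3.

value=3.509e-10 m^3

Intermediate values appear rounded. Every step maintains full precision, and rounded just once: 4 significant digits.
Convert: Hardness H = 327.6 HV × 9.807 MPa/HV = 3213 MPa = 3.213e+09 Pa.
Collected in SI base units: W = 280.1 N, H = 3.213e+09 Pa, K = 4.952e-06.
The Archard volume V = K·W·L/H = 4.952e-06 · 280.1 · 812.7 / 3.213e+09 = 3.509e-10 m³.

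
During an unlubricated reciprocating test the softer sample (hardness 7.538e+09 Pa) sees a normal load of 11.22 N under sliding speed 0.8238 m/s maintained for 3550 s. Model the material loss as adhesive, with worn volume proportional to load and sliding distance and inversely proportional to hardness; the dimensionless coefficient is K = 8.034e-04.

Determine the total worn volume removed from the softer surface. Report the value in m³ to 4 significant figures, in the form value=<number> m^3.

Every step maintains exact precision, and intermediates are displayed rounded, and one last rounding to 4 significant figures.
Total distance L = v·t = 0.8238 m/s × 3550 s = 2924 m.
Expressed in SI base units: W = 11.22 N, H = 7.538e+09 Pa, K = 8.034e-04.
Archard volume V = K·W·L/H = 8.034e-04 · 11.22 · 2924 / 7.538e+09 = 3.497e-09 m³.

value=3.497e-09 m^3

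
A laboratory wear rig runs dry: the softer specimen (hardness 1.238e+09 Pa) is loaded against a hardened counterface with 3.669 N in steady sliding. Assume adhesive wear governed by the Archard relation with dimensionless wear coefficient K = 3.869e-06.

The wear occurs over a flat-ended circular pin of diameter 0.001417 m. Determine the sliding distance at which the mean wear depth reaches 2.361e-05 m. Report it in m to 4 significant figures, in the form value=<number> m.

Shown intermediates are rounded; every step runs at full precision; rounded once at the end: four significant digits.
Contact area A = π·d²/4 = π·(0.001417 m)²/4 = 1.577e-06 m².
Restated in SI base units: W = 3.669 N, H = 1.238e+09 Pa, K = 3.869e-06.
Permissible volume V_lim = h_lim·A = 2.361e-05 · 1.577e-06 = 3.723e-11 m³.
Thus life L = V_lim·H/(K·W) = 3.723e-11 · 1.238e+09 / (3.869e-06 · 3.669) = 3247 m.

value=3247 m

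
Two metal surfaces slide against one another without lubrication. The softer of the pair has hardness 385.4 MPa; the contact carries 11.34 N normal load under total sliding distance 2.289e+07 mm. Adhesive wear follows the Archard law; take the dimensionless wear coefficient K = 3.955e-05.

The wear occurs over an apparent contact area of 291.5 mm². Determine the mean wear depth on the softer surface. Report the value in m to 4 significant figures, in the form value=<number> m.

Intermediates appear rounded — the computation maintains exact precision. Rounded once at the end: four significant figures.
Distance L = 2.289e+07 mm = 2.289e+04 m.
Hardness H = 385.4 MPa = 3.854e+08 Pa.
Contact area A = 291.5 mm² = 2.915e-04 m².
In SI base units, W = 11.34 N, H = 3.854e+08 Pa, K = 3.955e-05.
Wear volume V = K·W·L/H = 3.955e-05 · 11.34 · 2.289e+04 / 3.854e+08 = 2.664e-08 m³.
Average depth h = V/A = 2.664e-08 / 2.915e-04 = 9.138e-05 m.

value=9.138e-05 m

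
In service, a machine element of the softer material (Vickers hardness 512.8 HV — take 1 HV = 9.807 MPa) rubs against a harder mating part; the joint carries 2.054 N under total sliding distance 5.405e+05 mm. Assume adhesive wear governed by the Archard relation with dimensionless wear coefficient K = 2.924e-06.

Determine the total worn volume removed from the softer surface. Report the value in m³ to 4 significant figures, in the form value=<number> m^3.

All working math holds full precision — the intermediates are shown rounded; one final rounding to four significant figures.
Convert: Distance covered L = 5.405e+05 mm = 540.5 m.
Convert: Hardness H = 512.8 HV × 9.807 MPa/HV = 5029 MPa = 5.029e+09 Pa.
Working in SI base units: W = 2.054 N, H = 5.029e+09 Pa, K = 2.924e-06.
Archard relation: V = K·W·L/H = 2.924e-06 · 2.054 · 540.5 / 5.029e+09 = 6.455e-13 m³.

value=6.455e-13 m^3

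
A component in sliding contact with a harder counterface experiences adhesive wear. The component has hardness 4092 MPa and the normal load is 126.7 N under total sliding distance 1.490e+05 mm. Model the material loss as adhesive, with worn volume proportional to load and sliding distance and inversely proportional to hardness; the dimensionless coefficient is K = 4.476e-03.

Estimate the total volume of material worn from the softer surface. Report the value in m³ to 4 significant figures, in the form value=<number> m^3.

value=2.065e-08 m^3

Intermediate values are shown rounded — the computation runs at full float precision, and a single final rounding: four significant digits.
Convert: Distance covered L = 1.490e+05 mm = 149.0 m.
Convert: Hardness H = 4092 MPa = 4.092e+09 Pa.
Collected in SI base units: W = 126.7 N, H = 4.092e+09 Pa, K = 4.476e-03.
The Archard volume V = K·W·L/H = 4.476e-03 · 126.7 · 149.0 / 4.092e+09 = 2.065e-08 m³.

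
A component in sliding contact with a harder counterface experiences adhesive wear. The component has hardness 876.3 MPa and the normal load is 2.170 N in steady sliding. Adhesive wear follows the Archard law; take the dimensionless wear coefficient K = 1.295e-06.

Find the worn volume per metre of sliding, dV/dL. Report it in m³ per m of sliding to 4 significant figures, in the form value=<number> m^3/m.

Displayed values are rounded — the algebra carries exact precision — rounded once at the end, at 4 significant figures.
Convert: Hardness H = 876.3 MPa = 8.763e+08 Pa.
As SI base values: W = 2.170 N, H = 8.763e+08 Pa, K = 1.295e-06.
Rate of wear dV/dL = K·W/H: 1.295e-06 · 2.170 / 8.763e+08 = 3.207e-15 m³/m.

value=3.207e-15 m^3/m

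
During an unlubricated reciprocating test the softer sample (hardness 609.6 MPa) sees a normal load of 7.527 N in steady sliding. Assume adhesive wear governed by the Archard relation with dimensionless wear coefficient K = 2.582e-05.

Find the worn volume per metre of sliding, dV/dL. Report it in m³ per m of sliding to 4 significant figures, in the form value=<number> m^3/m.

value=3.188e-13 m^3/m

All arithmetic maintains full precision, and the intermediates are shown rounded, and a lone final rounding, at four significant digits.
Hardness H = 609.6 MPa = 6.096e+08 Pa.
In SI base units, W = 7.527 N, H = 6.096e+08 Pa, K = 2.582e-05.
The wear rate dV/dL = K·W/H — distance-free: 2.582e-05 · 7.527 / 6.096e+08 = 3.188e-13 m³/m.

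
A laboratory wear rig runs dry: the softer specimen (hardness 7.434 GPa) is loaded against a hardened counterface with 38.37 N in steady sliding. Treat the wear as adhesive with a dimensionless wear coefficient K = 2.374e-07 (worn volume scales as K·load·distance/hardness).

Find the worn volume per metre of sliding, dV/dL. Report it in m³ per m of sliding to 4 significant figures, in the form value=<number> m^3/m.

All arithmetic carries full float precision, and intermediate values are displayed rounded — rounded just once, at four significant figures.
Convert: Hardness H = 7.434 GPa = 7.434e+09 Pa.
Collected in SI base units: W = 38.37 N, H = 7.434e+09 Pa, K = 2.374e-07.
Wear rate dV/dL = K·W/H (no L dependence): 2.374e-07 · 38.37 / 7.434e+09 = 1.225e-15 m³/m.

value=1.225e-15 m^3/m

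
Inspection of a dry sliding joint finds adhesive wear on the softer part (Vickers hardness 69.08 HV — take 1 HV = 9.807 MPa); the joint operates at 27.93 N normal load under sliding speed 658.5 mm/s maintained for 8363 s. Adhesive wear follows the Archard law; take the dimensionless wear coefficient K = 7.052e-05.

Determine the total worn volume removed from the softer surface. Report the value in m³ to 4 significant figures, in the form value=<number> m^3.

Intermediates are printed rounded; the computation carries exact precision. Rounded just once to 4 significant figures.
Sliding speed v = 658.5 mm/s = 0.6585 m/s. Sliding distance L = v·t = 0.6585 m/s × 8363 s = 5507 m.
Hardness H = 69.08 HV × 9.807 MPa/HV = 677.5 MPa = 6.775e+08 Pa.
In SI base units, W = 27.93 N, H = 6.775e+08 Pa, K = 7.052e-05.
Apply Archard: V = K·W·L/H = 7.052e-05 · 27.93 · 5507 / 6.775e+08 = 1.601e-08 m³.

value=1.601e-08 m^3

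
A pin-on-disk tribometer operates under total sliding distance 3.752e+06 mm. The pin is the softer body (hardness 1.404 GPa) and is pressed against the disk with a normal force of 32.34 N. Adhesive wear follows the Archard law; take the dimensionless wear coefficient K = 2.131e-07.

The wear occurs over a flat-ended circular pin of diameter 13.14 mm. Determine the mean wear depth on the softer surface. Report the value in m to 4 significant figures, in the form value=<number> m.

value=1.358e-07 m

The algebra holds full float precision. The intermediates appear rounded. Rounded once at the end, at 4 significant figures.
Distance L = 3.752e+06 mm = 3752 m.
Hardness H = 1.404 GPa = 1.404e+09 Pa.
Pin diameter d = 13.14 mm = 0.01314 m. Contact area A = π·d²/4 = π·(0.01314 m)²/4 = 1.356e-04 m².
Working in SI base units: W = 32.34 N, H = 1.404e+09 Pa, K = 2.131e-07.
Volume removed: V = K·W·L/H = 2.131e-07 · 32.34 · 3752 / 1.404e+09 = 1.842e-11 m³.
Wear depth h = V/A = 1.842e-11 / 1.356e-04 = 1.358e-07 m.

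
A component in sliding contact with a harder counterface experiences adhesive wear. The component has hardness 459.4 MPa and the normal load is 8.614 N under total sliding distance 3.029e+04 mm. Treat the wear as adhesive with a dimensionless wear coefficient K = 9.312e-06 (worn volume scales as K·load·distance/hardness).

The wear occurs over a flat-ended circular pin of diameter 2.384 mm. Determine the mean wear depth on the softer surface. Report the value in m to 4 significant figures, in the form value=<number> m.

Intermediate values appear rounded — the algebra maintains full float precision. Rounded once at the end, at four significant digits.
Convert: Path length L = 3.029e+04 mm = 30.29 m.
Convert: Hardness H = 459.4 MPa = 4.594e+08 Pa.
Convert: Pin diameter d = 2.384 mm = 0.002384 m. Contact area A = π·d²/4 = π·(0.002384 m)²/4 = 4.464e-06 m².
As SI base values: W = 8.614 N, H = 4.594e+08 Pa, K = 9.312e-06.
Worn volume V = K·W·L/H = 9.312e-06 · 8.614 · 30.29 / 4.594e+08 = 5.289e-12 m³.
Depth h = V/A = 5.289e-12 / 4.464e-06 = 1.185e-06 m.

value=1.185e-06 m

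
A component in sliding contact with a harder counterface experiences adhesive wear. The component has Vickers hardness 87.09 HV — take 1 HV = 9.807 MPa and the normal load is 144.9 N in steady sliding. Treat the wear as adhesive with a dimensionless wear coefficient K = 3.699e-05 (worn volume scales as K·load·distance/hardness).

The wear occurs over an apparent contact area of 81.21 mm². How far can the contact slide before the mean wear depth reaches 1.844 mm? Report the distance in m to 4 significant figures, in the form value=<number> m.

The algebra carries exact precision, and shown intermediates are rounded, and one final rounding to four significant digits.
Convert: Hardness H = 87.09 HV × 9.807 MPa/HV = 854.1 MPa = 8.541e+08 Pa.
Convert: Contact area A = 81.21 mm² = 8.121e-05 m².
Convert: Depth limit h_lim = 1.844 mm = 0.001844 m.
In SI base units: W = 144.9 N, H = 8.541e+08 Pa, K = 3.699e-05.
At the depth limit, V_lim = h_lim·A = 0.001844 · 8.121e-05 = 1.498e-07 m³.
Thus life L = V_lim·H/(K·W) = 1.498e-07 · 8.541e+08 / (3.699e-05 · 144.9) = 2.386e+04 m.

value=2.386e+04 m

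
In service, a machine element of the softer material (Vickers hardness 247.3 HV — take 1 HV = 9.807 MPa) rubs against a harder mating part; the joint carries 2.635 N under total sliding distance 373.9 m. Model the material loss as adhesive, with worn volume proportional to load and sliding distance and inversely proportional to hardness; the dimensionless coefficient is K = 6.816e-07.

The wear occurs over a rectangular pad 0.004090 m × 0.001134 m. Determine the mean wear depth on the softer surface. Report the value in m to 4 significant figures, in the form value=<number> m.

The algebra keeps full float precision, and printed values are rounded, and rounded just once, at four significant figures.
Hardness H = 247.3 HV × 9.807 MPa/HV = 2425 MPa = 2.425e+09 Pa.
Contact area A = 0.004090 m × 0.001134 m = 4.638e-06 m².
SI base units throughout: W = 2.635 N, H = 2.425e+09 Pa, K = 6.816e-07.
The Archard volume V = K·W·L/H = 6.816e-07 · 2.635 · 373.9 / 2.425e+09 = 2.769e-13 m³.
Depth of wear h = V/A = 2.769e-13 / 4.638e-06 = 5.970e-08 m.

value=5.970e-08 m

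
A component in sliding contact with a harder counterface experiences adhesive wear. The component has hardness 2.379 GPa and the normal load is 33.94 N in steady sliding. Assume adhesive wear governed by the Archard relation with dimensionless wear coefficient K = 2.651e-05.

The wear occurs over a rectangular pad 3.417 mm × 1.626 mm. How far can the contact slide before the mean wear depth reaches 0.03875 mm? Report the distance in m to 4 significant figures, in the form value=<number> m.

value=569.3 m

The algebra runs at full precision. Intermediates are shown rounded; rounded once at the end, at 4 significant digits.
Convert: Hardness H = 2.379 GPa = 2.379e+09 Pa.
Convert: Pad sides 3.417 mm × 1.626 mm = 0.003417 m × 0.001626 m. Contact area A = 0.003417 m × 0.001626 m = 5.556e-06 m².
Convert: Depth limit h_lim = 0.03875 mm = 3.875e-05 m.
Collected in SI base units: W = 33.94 N, H = 2.379e+09 Pa, K = 2.651e-05.
Wearable volume V_lim = h_lim·A = 3.875e-05 · 5.556e-06 = 2.153e-10 m³.
Sliding life L = V_lim·H/(K·W) = 2.153e-10 · 2.379e+09 / (2.651e-05 · 33.94) = 569.3 m.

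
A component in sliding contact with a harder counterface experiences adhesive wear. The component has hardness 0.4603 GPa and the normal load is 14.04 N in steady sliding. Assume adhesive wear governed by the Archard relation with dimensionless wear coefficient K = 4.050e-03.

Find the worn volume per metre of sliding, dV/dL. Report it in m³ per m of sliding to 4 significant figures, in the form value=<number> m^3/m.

Shown intermediates are rounded. Each operation runs at full precision. Rounded just once, at 4 significant digits.
Convert: Hardness H = 0.4603 GPa = 4.603e+08 Pa.
Restated in SI base units: W = 14.04 N, H = 4.603e+08 Pa, K = 4.050e-03.
Wear rate dV/dL = K·W/H (independent of L): 4.050e-03 · 14.04 / 4.603e+08 = 1.235e-10 m³/m.

value=1.235e-10 m^3/m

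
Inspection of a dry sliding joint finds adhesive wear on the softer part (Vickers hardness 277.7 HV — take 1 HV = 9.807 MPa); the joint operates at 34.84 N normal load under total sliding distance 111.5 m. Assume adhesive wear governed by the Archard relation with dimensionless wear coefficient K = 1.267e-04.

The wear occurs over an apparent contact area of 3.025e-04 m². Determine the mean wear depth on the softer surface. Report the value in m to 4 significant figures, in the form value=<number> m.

value=5.974e-07 m

Each operation holds full float precision; intermediates are shown rounded — rounded just once: four significant figures.
Hardness H = 277.7 HV × 9.807 MPa/HV = 2723 MPa = 2.723e+09 Pa.
Working in SI base units: W = 34.84 N, H = 2.723e+09 Pa, K = 1.267e-04.
Archard volume V = K·W·L/H = 1.267e-04 · 34.84 · 111.5 / 2.723e+09 = 1.807e-10 m³.
Mean wear depth h = V/A = 1.807e-10 / 3.025e-04 = 5.974e-07 m.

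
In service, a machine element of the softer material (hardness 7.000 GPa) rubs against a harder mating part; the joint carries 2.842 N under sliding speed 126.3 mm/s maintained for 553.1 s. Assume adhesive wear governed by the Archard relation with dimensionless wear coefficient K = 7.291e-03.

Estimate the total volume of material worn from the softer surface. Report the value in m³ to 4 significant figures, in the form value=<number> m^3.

value=2.068e-10 m^3

Displayed values are rounded. The algebra holds full float precision, and rounded just once, at four significant figures.
Sliding speed v = 126.3 mm/s = 0.1263 m/s. Distance L = v·t = 0.1263 m/s × 553.1 s = 69.86 m.
Hardness H = 7.000 GPa = 7.000e+09 Pa.
Working in SI base units: W = 2.842 N, H = 7.000e+09 Pa, K = 7.291e-03.
Worn volume V = K·W·L/H = 7.291e-03 · 2.842 · 69.86 / 7.000e+09 = 2.068e-10 m³.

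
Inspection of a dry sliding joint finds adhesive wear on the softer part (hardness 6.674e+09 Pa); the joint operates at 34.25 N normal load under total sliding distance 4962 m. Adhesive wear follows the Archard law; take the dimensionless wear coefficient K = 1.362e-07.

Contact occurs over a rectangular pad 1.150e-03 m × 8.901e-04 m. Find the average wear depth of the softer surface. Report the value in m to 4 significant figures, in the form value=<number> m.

value=3.388e-06 m

Intermediate values appear rounded — each operation holds full precision; one last rounding: 4 significant figures.
Convert: Contact area A = 1.150e-03 m × 8.901e-04 m = 1.024e-06 m².
Restated in SI base units: W = 34.25 N, H = 6.674e+09 Pa, K = 1.362e-07.
By Archard's law, V = K·W·L/H = 1.362e-07 · 34.25 · 4962 / 6.674e+09 = 3.468e-12 m³.
Mean depth h = V/A = 3.468e-12 / 1.024e-06 = 3.388e-06 m.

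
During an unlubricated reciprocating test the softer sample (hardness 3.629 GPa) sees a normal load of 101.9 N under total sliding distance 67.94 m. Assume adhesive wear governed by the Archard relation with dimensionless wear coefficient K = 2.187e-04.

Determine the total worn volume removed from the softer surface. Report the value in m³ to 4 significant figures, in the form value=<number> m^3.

The intermediates are displayed rounded. The computation carries exact precision; one final rounding: four significant digits.
Convert: Hardness H = 3.629 GPa = 3.629e+09 Pa.
Collected in SI base units: W = 101.9 N, H = 3.629e+09 Pa, K = 2.187e-04.
Wear volume V = K·W·L/H = 2.187e-04 · 101.9 · 67.94 / 3.629e+09 = 4.172e-10 m³.

value=4.172e-10 m^3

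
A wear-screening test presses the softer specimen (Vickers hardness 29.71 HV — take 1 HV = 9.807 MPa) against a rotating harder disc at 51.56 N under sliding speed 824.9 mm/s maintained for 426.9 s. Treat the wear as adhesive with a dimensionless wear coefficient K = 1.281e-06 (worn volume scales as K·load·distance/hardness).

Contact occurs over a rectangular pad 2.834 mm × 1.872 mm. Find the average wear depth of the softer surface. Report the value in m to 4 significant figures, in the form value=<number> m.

Printed values are rounded — every step holds full float precision — one final rounding: four significant digits.
Convert: Sliding speed v = 824.9 mm/s = 0.8249 m/s. Distance covered L = v·t = 0.8249 m/s × 426.9 s = 352.1 m.
Convert: Hardness H = 29.71 HV × 9.807 MPa/HV = 291.4 MPa = 2.914e+08 Pa.
Convert: Pad sides 2.834 mm × 1.872 mm = 0.002834 m × 0.001872 m. Contact area A = 0.002834 m × 0.001872 m = 5.305e-06 m².
Expressed in SI base units: W = 51.56 N, H = 2.914e+08 Pa, K = 1.281e-06.
Worn volume V = K·W·L/H = 1.281e-06 · 51.56 · 352.1 / 2.914e+08 = 7.983e-11 m³.
Mean wear depth h = V/A = 7.983e-11 / 5.305e-06 = 1.505e-05 m.

value=1.505e-05 m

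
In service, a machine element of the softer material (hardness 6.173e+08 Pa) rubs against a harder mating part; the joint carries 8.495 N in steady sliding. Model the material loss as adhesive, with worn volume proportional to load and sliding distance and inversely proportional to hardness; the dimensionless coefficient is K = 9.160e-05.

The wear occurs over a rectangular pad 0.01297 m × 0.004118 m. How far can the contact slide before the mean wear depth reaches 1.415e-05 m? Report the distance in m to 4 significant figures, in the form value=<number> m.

All working math runs at full float precision. Intermediates are displayed rounded; rounded once at the end, at 4 significant digits.
Contact area A = 0.01297 m × 0.004118 m = 5.341e-05 m².
SI base units throughout: W = 8.495 N, H = 6.173e+08 Pa, K = 9.160e-05.
Allowed volume V_lim = h_lim·A = 1.415e-05 · 5.341e-05 = 7.558e-10 m³.
Inverting, life L = V_lim·H/(K·W) = 7.558e-10 · 6.173e+08 / (9.160e-05 · 8.495) = 599.5 m.

value=599.5 m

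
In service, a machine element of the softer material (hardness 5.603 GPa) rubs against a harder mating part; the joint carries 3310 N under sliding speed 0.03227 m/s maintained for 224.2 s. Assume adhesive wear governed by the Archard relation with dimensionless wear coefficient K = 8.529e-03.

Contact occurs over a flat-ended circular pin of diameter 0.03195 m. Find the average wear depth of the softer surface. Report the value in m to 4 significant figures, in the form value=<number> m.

Every step holds exact precision, and printed values are rounded — a lone final rounding: 4 significant figures.
Convert: Sliding distance L = v·t = 0.03227 m/s × 224.2 s = 7.235 m.
Convert: Hardness H = 5.603 GPa = 5.603e+09 Pa.
Convert: Contact area A = π·d²/4 = π·(0.03195 m)²/4 = 8.017e-04 m².
In SI base units, W = 3310 N, H = 5.603e+09 Pa, K = 8.529e-03.
The Archard volume V = K·W·L/H = 8.529e-03 · 3310 · 7.235 / 5.603e+09 = 3.645e-08 m³.
Depth of wear h = V/A = 3.645e-08 / 8.017e-04 = 4.547e-05 m.

value=4.547e-05 m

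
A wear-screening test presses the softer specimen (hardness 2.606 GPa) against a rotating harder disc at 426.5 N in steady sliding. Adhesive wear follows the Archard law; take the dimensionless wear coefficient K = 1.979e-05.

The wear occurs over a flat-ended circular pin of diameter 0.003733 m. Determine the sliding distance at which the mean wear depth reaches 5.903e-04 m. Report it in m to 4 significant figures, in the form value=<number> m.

value=1995 m

Intermediate values are shown rounded. All working math carries full precision — rounded once at the end to four significant figures.
Convert: Hardness H = 2.606 GPa = 2.606e+09 Pa.
Convert: Contact area A = π·d²/4 = π·(0.003733 m)²/4 = 1.094e-05 m².
In SI base units, W = 426.5 N, H = 2.606e+09 Pa, K = 1.979e-05.
Permissible volume V_lim = h_lim·A = 5.903e-04 · 1.094e-05 = 6.461e-09 m³.
Sliding life L = V_lim·H/(K·W) = 6.461e-09 · 2.606e+09 / (1.979e-05 · 426.5) = 1995 m.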